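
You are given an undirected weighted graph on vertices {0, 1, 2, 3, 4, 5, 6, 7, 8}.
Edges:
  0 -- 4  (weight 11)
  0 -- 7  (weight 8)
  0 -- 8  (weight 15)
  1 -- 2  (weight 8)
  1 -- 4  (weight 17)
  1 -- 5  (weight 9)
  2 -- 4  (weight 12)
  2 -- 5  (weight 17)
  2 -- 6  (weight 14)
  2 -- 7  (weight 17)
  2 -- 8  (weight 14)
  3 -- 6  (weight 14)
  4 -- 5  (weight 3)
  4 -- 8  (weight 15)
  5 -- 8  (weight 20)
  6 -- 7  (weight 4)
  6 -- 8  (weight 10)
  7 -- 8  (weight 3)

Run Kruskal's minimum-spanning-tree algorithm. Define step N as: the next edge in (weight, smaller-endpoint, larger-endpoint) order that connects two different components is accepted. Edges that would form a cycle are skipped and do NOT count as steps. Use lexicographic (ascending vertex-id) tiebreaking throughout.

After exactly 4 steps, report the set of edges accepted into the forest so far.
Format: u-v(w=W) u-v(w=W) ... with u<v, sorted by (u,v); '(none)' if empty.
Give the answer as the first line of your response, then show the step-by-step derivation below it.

0-7(w=8) 4-5(w=3) 6-7(w=4) 7-8(w=3)

step 1: add edge 4-5 (w=3); MST = {4-5(w=3)}
step 2: add edge 7-8 (w=3); MST = {4-5(w=3) 7-8(w=3)}
step 3: add edge 6-7 (w=4); MST = {4-5(w=3) 6-7(w=4) 7-8(w=3)}
step 4: add edge 0-7 (w=8); MST = {0-7(w=8) 4-5(w=3) 6-7(w=4) 7-8(w=3)}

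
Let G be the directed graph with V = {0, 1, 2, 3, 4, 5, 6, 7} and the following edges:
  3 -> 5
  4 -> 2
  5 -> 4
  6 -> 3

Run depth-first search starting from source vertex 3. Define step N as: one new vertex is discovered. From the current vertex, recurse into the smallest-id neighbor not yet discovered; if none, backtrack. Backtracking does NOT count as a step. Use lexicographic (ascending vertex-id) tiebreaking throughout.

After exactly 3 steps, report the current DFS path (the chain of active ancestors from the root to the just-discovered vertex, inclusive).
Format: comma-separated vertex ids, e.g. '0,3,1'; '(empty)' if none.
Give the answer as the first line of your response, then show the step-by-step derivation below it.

3,5,4

step 1: discover 3; path=3; order=3
step 2: discover 5; path=3>5; order=3,5
step 3: discover 4; path=3>5>4; order=3,5,4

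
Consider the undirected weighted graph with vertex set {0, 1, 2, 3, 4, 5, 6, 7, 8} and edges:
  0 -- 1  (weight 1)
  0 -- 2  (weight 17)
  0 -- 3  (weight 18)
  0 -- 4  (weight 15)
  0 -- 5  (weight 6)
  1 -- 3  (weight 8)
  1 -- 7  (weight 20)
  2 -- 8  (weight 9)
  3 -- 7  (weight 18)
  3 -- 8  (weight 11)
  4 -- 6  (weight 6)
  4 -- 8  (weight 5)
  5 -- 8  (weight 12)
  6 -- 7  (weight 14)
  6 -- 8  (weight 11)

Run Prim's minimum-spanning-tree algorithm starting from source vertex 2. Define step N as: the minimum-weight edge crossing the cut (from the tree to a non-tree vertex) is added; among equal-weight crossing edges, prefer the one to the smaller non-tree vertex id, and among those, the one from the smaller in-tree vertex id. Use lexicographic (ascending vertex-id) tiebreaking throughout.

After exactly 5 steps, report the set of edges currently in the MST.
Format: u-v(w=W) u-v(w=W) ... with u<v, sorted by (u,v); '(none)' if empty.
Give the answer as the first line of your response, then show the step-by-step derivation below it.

1-3(w=8) 2-8(w=9) 3-8(w=11) 4-6(w=6) 4-8(w=5)

step 1: add edge 2-8 (w=9); MST = {2-8(w=9)}
step 2: add edge 4-8 (w=5); MST = {2-8(w=9) 4-8(w=5)}
step 3: add edge 4-6 (w=6); MST = {2-8(w=9) 4-6(w=6) 4-8(w=5)}
step 4: add edge 3-8 (w=11); MST = {2-8(w=9) 3-8(w=11) 4-6(w=6) 4-8(w=5)}
step 5: add edge 1-3 (w=8); MST = {1-3(w=8) 2-8(w=9) 3-8(w=11) 4-6(w=6) 4-8(w=5)}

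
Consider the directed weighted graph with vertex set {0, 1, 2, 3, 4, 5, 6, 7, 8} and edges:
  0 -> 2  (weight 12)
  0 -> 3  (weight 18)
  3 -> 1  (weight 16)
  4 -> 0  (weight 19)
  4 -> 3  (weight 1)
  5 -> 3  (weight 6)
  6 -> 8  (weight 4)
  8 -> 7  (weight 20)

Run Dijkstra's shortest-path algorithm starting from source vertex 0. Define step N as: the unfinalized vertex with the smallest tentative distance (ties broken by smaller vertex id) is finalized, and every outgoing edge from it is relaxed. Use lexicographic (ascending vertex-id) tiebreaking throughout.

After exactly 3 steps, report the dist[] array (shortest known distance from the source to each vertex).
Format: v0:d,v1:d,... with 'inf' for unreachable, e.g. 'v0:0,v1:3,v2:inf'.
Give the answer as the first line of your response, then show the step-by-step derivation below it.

v0:0,v1:34,v2:12,v3:18,v4:inf,v5:inf,v6:inf,v7:inf,v8:inf

step 1: dist = v0:0,v1:inf,v2:12,v3:18,v4:inf,v5:inf,v6:inf,v7:inf,v8:inf
step 2: dist = v0:0,v1:inf,v2:12,v3:18,v4:inf,v5:inf,v6:inf,v7:inf,v8:inf
step 3: dist = v0:0,v1:34,v2:12,v3:18,v4:inf,v5:inf,v6:inf,v7:inf,v8:inf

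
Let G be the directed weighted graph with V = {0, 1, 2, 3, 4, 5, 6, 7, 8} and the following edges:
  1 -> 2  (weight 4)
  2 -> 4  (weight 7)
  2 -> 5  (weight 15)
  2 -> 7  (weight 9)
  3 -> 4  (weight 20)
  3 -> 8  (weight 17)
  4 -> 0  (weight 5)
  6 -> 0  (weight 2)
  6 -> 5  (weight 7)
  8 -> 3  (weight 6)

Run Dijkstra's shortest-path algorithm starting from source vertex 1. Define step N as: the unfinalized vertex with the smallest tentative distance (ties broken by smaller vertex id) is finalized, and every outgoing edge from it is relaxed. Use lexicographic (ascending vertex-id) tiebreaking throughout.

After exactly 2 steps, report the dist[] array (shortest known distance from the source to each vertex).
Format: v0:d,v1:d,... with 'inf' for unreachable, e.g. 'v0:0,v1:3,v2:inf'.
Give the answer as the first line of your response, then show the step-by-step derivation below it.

v0:inf,v1:0,v2:4,v3:inf,v4:11,v5:19,v6:inf,v7:13,v8:inf

step 1: dist = v0:inf,v1:0,v2:4,v3:inf,v4:inf,v5:inf,v6:inf,v7:inf,v8:inf
step 2: dist = v0:inf,v1:0,v2:4,v3:inf,v4:11,v5:19,v6:inf,v7:13,v8:inf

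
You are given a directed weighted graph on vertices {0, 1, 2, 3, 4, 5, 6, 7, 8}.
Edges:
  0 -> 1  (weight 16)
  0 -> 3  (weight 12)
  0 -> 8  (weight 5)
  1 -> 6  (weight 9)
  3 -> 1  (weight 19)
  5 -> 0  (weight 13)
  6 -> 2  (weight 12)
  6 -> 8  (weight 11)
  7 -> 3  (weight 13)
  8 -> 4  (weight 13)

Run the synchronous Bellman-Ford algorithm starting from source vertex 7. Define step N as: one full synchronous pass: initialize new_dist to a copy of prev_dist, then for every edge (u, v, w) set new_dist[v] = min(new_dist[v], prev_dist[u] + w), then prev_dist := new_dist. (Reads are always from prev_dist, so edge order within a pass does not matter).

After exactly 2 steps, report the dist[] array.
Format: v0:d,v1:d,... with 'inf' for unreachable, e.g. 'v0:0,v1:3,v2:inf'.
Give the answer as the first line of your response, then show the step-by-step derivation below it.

v0:inf,v1:32,v2:inf,v3:13,v4:inf,v5:inf,v6:inf,v7:0,v8:inf

step 1: dist = v0:inf,v1:inf,v2:inf,v3:13,v4:inf,v5:inf,v6:inf,v7:0,v8:inf
step 2: dist = v0:inf,v1:32,v2:inf,v3:13,v4:inf,v5:inf,v6:inf,v7:0,v8:inf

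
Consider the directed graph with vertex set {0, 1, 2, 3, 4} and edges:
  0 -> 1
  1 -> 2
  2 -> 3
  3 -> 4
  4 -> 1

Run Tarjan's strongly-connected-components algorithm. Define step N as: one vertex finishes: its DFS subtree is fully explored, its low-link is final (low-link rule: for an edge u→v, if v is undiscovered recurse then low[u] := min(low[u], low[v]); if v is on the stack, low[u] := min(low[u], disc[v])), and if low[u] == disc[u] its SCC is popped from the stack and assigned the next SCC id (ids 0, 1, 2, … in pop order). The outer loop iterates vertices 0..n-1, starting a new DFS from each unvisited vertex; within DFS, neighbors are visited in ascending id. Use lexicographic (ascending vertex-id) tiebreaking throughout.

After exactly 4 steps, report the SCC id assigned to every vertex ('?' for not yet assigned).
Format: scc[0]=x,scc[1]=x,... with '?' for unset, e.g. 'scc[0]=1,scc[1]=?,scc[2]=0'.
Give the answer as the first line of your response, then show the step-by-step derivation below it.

scc[0]=?,scc[1]=0,scc[2]=0,scc[3]=0,scc[4]=0

step 1: low=(low[0]=0,low[1]=1,low[2]=2,low[3]=3,low[4]=1); scc=(scc[0]=?,scc[1]=?,scc[2]=?,scc[3]=?,scc[4]=?)
step 2: low=(low[0]=0,low[1]=1,low[2]=2,low[3]=1,low[4]=1); scc=(scc[0]=?,scc[1]=?,scc[2]=?,scc[3]=?,scc[4]=?)
step 3: low=(low[0]=0,low[1]=1,low[2]=1,low[3]=1,low[4]=1); scc=(scc[0]=?,scc[1]=?,scc[2]=?,scc[3]=?,scc[4]=?)
step 4: low=(low[0]=0,low[1]=1,low[2]=1,low[3]=1,low[4]=1); scc=(scc[0]=?,scc[1]=0,scc[2]=0,scc[3]=0,scc[4]=0)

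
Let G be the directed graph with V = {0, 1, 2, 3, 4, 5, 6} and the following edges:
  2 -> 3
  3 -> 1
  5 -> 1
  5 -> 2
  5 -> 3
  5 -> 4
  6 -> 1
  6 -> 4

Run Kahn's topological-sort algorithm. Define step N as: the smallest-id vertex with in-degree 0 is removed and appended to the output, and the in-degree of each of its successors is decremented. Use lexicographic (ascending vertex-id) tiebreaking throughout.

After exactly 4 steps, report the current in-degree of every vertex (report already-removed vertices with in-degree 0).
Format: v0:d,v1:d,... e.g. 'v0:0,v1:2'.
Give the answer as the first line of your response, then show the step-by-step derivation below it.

v0:0,v1:1,v2:0,v3:0,v4:1,v5:0,v6:0

step 1: output 0; order=[0]; indeg=(0,3,1,2,2,0,0)
step 2: output 5; order=[0,5]; indeg=(0,2,0,1,1,0,0)
step 3: output 2; order=[0,5,2]; indeg=(0,2,0,0,1,0,0)
step 4: output 3; order=[0,5,2,3]; indeg=(0,1,0,0,1,0,0)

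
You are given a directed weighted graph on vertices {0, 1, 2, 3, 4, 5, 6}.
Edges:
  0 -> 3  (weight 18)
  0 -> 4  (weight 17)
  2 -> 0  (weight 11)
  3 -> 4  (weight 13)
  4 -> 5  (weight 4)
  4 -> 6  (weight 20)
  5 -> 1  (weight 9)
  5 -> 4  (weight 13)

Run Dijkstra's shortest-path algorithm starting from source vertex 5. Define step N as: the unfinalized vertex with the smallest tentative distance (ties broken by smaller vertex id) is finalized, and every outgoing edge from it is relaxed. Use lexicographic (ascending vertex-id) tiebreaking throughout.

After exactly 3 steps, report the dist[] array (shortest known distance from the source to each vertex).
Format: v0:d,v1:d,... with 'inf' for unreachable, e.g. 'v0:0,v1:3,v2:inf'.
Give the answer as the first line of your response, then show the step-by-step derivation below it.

v0:inf,v1:9,v2:inf,v3:inf,v4:13,v5:0,v6:33

step 1: dist = v0:inf,v1:9,v2:inf,v3:inf,v4:13,v5:0,v6:inf
step 2: dist = v0:inf,v1:9,v2:inf,v3:inf,v4:13,v5:0,v6:inf
step 3: dist = v0:inf,v1:9,v2:inf,v3:inf,v4:13,v5:0,v6:33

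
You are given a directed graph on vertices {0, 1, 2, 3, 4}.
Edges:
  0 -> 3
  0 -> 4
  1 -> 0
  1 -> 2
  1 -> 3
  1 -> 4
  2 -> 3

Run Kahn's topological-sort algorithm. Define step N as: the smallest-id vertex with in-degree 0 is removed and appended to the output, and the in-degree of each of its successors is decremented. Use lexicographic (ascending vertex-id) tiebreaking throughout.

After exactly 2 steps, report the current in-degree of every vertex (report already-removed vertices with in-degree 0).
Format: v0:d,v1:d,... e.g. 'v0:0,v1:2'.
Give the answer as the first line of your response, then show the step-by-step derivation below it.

v0:0,v1:0,v2:0,v3:1,v4:0

step 1: output 1; order=[1]; indeg=(0,0,0,2,1)
step 2: output 0; order=[1,0]; indeg=(0,0,0,1,0)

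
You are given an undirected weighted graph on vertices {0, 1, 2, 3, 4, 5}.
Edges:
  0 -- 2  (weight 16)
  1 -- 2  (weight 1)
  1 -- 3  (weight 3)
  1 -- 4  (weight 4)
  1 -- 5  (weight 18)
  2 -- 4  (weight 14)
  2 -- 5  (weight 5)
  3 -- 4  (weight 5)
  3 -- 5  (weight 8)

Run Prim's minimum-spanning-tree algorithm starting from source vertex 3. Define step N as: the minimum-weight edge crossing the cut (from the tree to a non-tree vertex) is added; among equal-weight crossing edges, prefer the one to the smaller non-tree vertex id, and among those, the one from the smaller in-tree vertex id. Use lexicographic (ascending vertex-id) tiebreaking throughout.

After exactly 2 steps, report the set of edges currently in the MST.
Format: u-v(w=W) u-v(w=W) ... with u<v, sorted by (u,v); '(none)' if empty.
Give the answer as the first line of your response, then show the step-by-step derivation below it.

1-2(w=1) 1-3(w=3)

step 1: add edge 1-3 (w=3); MST = {1-3(w=3)}
step 2: add edge 1-2 (w=1); MST = {1-2(w=1) 1-3(w=3)}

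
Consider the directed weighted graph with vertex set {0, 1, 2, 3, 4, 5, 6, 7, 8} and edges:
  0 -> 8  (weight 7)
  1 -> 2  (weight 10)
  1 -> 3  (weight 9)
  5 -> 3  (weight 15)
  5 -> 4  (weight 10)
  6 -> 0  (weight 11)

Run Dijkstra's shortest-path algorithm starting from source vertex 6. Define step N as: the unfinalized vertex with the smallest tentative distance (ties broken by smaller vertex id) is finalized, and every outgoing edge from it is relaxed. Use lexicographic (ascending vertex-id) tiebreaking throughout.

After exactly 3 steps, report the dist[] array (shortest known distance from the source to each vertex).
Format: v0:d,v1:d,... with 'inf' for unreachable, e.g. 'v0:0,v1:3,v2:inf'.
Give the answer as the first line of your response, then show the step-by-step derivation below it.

v0:11,v1:inf,v2:inf,v3:inf,v4:inf,v5:inf,v6:0,v7:inf,v8:18

step 1: dist = v0:11,v1:inf,v2:inf,v3:inf,v4:inf,v5:inf,v6:0,v7:inf,v8:inf
step 2: dist = v0:11,v1:inf,v2:inf,v3:inf,v4:inf,v5:inf,v6:0,v7:inf,v8:18
step 3: dist = v0:11,v1:inf,v2:inf,v3:inf,v4:inf,v5:inf,v6:0,v7:inf,v8:18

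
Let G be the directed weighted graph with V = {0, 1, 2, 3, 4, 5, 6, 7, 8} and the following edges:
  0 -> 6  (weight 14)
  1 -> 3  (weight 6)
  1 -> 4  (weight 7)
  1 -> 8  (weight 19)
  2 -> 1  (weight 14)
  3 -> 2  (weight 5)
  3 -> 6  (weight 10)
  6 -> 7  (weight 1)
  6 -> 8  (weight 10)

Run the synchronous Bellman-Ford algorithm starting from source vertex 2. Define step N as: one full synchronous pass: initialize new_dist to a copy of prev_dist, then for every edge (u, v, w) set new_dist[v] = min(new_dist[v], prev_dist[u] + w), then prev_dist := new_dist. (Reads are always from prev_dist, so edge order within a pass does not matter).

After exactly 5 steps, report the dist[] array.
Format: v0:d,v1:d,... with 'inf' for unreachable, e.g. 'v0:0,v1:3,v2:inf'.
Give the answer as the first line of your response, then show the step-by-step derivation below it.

v0:inf,v1:14,v2:0,v3:20,v4:21,v5:inf,v6:30,v7:31,v8:33

step 1: dist = v0:inf,v1:14,v2:0,v3:inf,v4:inf,v5:inf,v6:inf,v7:inf,v8:inf
step 2: dist = v0:inf,v1:14,v2:0,v3:20,v4:21,v5:inf,v6:inf,v7:inf,v8:33
step 3: dist = v0:inf,v1:14,v2:0,v3:20,v4:21,v5:inf,v6:30,v7:inf,v8:33
step 4: dist = v0:inf,v1:14,v2:0,v3:20,v4:21,v5:inf,v6:30,v7:31,v8:33
step 5: dist = v0:inf,v1:14,v2:0,v3:20,v4:21,v5:inf,v6:30,v7:31,v8:33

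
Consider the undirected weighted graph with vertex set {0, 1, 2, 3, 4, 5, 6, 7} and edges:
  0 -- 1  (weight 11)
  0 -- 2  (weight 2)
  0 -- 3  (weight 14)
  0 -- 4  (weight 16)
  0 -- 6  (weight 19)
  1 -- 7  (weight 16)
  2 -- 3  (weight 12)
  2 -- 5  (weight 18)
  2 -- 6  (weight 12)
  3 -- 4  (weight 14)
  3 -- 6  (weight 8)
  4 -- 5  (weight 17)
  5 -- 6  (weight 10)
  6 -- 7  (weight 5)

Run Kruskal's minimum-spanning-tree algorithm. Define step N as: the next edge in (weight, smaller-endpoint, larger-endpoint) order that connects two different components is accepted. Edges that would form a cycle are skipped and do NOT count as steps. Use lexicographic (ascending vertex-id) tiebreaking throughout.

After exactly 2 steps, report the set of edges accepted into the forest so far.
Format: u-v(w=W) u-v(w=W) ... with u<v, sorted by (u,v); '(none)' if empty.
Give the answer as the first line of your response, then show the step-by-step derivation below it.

0-2(w=2) 6-7(w=5)

step 1: add edge 0-2 (w=2); MST = {0-2(w=2)}
step 2: add edge 6-7 (w=5); MST = {0-2(w=2) 6-7(w=5)}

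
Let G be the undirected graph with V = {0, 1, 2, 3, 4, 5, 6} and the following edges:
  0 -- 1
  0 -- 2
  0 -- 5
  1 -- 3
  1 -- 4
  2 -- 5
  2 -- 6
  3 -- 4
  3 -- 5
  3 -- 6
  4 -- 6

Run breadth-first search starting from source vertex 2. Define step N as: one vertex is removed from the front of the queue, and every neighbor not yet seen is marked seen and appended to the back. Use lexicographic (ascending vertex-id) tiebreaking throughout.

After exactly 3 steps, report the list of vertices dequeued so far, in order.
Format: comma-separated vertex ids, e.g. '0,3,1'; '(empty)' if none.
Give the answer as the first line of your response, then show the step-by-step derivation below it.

2,0,5

step 1: dequeue 2; queue=[0,5,6]; order=2
step 2: dequeue 0; queue=[5,6,1]; order=2,0
step 3: dequeue 5; queue=[6,1,3]; order=2,0,5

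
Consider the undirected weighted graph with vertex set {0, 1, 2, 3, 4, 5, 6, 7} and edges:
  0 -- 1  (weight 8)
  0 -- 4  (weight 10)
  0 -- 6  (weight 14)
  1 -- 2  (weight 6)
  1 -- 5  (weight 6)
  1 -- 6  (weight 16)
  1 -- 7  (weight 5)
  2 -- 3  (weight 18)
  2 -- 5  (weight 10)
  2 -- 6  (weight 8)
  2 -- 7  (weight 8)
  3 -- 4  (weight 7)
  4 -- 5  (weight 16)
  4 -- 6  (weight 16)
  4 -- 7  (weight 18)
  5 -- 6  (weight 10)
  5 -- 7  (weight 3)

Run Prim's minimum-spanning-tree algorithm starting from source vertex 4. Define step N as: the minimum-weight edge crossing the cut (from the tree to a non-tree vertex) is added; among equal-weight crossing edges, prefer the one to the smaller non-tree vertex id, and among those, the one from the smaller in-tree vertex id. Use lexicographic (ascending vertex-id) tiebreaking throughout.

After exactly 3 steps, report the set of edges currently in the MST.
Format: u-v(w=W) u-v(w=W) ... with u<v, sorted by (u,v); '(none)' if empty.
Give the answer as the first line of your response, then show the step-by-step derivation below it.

0-1(w=8) 0-4(w=10) 3-4(w=7)

step 1: add edge 3-4 (w=7); MST = {3-4(w=7)}
step 2: add edge 0-4 (w=10); MST = {0-4(w=10) 3-4(w=7)}
step 3: add edge 0-1 (w=8); MST = {0-1(w=8) 0-4(w=10) 3-4(w=7)}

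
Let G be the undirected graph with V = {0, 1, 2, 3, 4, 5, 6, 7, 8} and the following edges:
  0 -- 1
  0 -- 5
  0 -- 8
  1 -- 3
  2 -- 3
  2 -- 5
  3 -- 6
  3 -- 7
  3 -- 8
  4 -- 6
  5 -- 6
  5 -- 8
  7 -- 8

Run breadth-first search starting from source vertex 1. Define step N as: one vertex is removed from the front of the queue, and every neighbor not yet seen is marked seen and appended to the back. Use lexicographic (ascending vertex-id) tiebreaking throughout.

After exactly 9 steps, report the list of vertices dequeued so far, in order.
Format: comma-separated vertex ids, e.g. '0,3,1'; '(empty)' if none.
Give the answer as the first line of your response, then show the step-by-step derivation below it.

1,0,3,5,8,2,6,7,4

step 1: dequeue 1; queue=[0,3]; order=1
step 2: dequeue 0; queue=[3,5,8]; order=1,0
step 3: dequeue 3; queue=[5,8,2,6,7]; order=1,0,3
step 4: dequeue 5; queue=[8,2,6,7]; order=1,0,3,5
step 5: dequeue 8; queue=[2,6,7]; order=1,0,3,5,8
step 6: dequeue 2; queue=[6,7]; order=1,0,3,5,8,2
step 7: dequeue 6; queue=[7,4]; order=1,0,3,5,8,2,6
step 8: dequeue 7; queue=[4]; order=1,0,3,5,8,2,6,7
step 9: dequeue 4; queue=[(empty)]; order=1,0,3,5,8,2,6,7,4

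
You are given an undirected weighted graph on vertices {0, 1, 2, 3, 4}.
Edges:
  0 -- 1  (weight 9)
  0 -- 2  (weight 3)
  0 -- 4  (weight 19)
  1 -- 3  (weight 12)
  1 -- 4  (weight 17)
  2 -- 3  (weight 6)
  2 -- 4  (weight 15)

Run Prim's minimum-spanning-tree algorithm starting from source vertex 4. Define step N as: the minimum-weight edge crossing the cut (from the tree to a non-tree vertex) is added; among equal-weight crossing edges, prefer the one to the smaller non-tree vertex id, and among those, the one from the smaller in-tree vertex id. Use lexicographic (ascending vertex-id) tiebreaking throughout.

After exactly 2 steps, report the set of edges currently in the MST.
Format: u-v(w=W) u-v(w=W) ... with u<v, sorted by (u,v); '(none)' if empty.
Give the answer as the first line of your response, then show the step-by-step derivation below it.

0-2(w=3) 2-4(w=15)

step 1: add edge 2-4 (w=15); MST = {2-4(w=15)}
step 2: add edge 0-2 (w=3); MST = {0-2(w=3) 2-4(w=15)}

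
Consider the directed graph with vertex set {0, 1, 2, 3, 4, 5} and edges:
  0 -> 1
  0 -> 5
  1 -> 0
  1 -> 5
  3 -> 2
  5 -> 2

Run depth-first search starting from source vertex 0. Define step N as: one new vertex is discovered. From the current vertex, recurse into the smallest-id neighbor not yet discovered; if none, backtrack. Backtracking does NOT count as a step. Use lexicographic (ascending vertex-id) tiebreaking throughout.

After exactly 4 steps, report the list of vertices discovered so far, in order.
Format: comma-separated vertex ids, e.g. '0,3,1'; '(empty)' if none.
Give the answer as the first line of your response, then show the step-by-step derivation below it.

0,1,5,2

step 1: discover 0; path=0; order=0
step 2: discover 1; path=0>1; order=0,1
step 3: discover 5; path=0>1>5; order=0,1,5
step 4: discover 2; path=0>1>5>2; order=0,1,5,2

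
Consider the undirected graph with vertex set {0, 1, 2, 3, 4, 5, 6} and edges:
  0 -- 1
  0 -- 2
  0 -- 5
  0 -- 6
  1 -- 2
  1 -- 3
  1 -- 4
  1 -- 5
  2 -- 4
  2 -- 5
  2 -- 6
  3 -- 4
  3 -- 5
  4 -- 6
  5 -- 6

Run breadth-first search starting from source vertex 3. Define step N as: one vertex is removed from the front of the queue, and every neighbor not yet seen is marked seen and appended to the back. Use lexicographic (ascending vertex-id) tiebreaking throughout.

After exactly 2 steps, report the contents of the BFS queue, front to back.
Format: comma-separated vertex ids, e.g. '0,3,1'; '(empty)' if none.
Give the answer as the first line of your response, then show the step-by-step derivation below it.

4,5,0,2

step 1: dequeue 3; queue=[1,4,5]; order=3
step 2: dequeue 1; queue=[4,5,0,2]; order=3,1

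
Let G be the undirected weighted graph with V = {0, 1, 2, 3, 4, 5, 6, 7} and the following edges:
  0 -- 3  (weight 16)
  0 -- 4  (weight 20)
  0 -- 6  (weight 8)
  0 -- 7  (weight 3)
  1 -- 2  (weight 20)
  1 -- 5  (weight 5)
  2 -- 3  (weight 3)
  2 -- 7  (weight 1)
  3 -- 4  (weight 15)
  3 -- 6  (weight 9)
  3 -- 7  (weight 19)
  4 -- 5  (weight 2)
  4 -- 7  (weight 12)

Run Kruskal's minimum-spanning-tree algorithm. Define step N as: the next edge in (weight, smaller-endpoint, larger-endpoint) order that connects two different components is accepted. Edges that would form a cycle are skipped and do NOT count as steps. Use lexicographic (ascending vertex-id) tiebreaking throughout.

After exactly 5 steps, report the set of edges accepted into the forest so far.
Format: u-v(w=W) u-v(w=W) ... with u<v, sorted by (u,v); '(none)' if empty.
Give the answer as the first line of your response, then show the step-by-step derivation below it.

0-7(w=3) 1-5(w=5) 2-3(w=3) 2-7(w=1) 4-5(w=2)

step 1: add edge 2-7 (w=1); MST = {2-7(w=1)}
step 2: add edge 4-5 (w=2); MST = {2-7(w=1) 4-5(w=2)}
step 3: add edge 0-7 (w=3); MST = {0-7(w=3) 2-7(w=1) 4-5(w=2)}
step 4: add edge 2-3 (w=3); MST = {0-7(w=3) 2-3(w=3) 2-7(w=1) 4-5(w=2)}
step 5: add edge 1-5 (w=5); MST = {0-7(w=3) 1-5(w=5) 2-3(w=3) 2-7(w=1) 4-5(w=2)}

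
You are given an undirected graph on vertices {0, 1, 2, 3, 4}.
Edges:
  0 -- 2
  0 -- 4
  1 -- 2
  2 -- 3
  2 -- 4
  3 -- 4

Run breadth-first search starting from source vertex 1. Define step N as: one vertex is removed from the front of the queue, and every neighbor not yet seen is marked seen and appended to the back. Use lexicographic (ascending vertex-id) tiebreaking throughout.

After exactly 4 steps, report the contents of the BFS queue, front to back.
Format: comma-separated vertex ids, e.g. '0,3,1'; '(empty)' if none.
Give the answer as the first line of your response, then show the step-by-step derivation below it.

4

step 1: dequeue 1; queue=[2]; order=1
step 2: dequeue 2; queue=[0,3,4]; order=1,2
step 3: dequeue 0; queue=[3,4]; order=1,2,0
step 4: dequeue 3; queue=[4]; order=1,2,0,3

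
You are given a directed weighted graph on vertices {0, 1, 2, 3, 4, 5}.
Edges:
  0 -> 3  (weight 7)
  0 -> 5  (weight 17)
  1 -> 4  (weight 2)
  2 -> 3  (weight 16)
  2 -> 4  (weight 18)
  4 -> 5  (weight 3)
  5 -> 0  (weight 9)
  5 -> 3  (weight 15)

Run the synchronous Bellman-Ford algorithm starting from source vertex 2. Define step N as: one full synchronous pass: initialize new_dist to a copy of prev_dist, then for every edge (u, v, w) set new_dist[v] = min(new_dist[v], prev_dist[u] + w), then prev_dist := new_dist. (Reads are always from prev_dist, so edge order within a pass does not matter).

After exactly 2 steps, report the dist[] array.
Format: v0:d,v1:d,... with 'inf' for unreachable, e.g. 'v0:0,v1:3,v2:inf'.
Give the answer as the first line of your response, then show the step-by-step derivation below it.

v0:inf,v1:inf,v2:0,v3:16,v4:18,v5:21

step 1: dist = v0:inf,v1:inf,v2:0,v3:16,v4:18,v5:inf
step 2: dist = v0:inf,v1:inf,v2:0,v3:16,v4:18,v5:21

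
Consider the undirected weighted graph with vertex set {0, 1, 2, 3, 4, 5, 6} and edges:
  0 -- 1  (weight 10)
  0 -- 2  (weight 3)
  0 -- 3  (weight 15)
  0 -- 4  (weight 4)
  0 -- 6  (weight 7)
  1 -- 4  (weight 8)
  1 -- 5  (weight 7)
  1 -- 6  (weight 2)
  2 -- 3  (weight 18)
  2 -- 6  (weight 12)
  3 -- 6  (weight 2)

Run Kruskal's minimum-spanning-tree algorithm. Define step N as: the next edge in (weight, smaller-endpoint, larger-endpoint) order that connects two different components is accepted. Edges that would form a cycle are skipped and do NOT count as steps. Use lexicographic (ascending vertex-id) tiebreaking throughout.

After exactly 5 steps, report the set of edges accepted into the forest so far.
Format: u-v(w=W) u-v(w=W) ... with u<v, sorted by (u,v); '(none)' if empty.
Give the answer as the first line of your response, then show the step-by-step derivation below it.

0-2(w=3) 0-4(w=4) 0-6(w=7) 1-6(w=2) 3-6(w=2)

step 1: add edge 1-6 (w=2); MST = {1-6(w=2)}
step 2: add edge 3-6 (w=2); MST = {1-6(w=2) 3-6(w=2)}
step 3: add edge 0-2 (w=3); MST = {0-2(w=3) 1-6(w=2) 3-6(w=2)}
step 4: add edge 0-4 (w=4); MST = {0-2(w=3) 0-4(w=4) 1-6(w=2) 3-6(w=2)}
step 5: add edge 0-6 (w=7); MST = {0-2(w=3) 0-4(w=4) 0-6(w=7) 1-6(w=2) 3-6(w=2)}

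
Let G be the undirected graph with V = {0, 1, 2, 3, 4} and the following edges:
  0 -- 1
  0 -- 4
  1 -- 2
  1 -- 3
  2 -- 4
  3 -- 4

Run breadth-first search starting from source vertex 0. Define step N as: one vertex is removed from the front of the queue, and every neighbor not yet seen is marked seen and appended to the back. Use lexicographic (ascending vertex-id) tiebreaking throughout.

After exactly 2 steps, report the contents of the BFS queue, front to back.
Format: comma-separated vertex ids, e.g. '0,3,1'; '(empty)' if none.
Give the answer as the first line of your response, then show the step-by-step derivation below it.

4,2,3

step 1: dequeue 0; queue=[1,4]; order=0
step 2: dequeue 1; queue=[4,2,3]; order=0,1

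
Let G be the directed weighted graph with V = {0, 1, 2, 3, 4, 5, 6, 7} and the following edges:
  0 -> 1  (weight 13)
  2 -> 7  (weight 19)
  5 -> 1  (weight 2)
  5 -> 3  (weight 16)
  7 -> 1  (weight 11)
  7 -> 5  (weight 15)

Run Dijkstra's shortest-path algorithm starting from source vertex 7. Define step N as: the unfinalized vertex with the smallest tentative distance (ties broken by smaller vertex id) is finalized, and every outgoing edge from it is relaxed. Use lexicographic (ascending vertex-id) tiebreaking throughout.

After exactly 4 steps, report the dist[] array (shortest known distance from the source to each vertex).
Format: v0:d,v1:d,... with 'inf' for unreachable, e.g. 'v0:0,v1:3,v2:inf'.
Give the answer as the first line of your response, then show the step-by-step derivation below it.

v0:inf,v1:11,v2:inf,v3:31,v4:inf,v5:15,v6:inf,v7:0

step 1: dist = v0:inf,v1:11,v2:inf,v3:inf,v4:inf,v5:15,v6:inf,v7:0
step 2: dist = v0:inf,v1:11,v2:inf,v3:inf,v4:inf,v5:15,v6:inf,v7:0
step 3: dist = v0:inf,v1:11,v2:inf,v3:31,v4:inf,v5:15,v6:inf,v7:0
step 4: dist = v0:inf,v1:11,v2:inf,v3:31,v4:inf,v5:15,v6:inf,v7:0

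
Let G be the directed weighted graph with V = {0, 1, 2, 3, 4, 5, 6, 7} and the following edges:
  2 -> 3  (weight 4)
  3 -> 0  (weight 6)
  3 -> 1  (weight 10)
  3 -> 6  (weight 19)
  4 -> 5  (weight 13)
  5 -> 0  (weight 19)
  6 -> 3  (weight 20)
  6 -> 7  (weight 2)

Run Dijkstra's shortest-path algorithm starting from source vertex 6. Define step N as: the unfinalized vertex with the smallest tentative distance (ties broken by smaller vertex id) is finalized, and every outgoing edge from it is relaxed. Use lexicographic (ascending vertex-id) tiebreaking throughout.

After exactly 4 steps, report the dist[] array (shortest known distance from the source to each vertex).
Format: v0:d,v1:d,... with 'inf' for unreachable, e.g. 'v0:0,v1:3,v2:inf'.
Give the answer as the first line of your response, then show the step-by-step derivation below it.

v0:26,v1:30,v2:inf,v3:20,v4:inf,v5:inf,v6:0,v7:2

step 1: dist = v0:inf,v1:inf,v2:inf,v3:20,v4:inf,v5:inf,v6:0,v7:2
step 2: dist = v0:inf,v1:inf,v2:inf,v3:20,v4:inf,v5:inf,v6:0,v7:2
step 3: dist = v0:26,v1:30,v2:inf,v3:20,v4:inf,v5:inf,v6:0,v7:2
step 4: dist = v0:26,v1:30,v2:inf,v3:20,v4:inf,v5:inf,v6:0,v7:2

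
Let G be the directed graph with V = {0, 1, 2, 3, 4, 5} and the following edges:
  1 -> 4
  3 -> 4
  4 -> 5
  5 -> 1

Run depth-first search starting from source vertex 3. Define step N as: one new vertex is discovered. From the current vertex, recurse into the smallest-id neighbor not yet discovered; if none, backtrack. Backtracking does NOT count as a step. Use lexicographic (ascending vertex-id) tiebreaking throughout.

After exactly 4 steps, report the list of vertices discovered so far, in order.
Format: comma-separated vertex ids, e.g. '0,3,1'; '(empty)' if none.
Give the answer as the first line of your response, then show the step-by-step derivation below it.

3,4,5,1

step 1: discover 3; path=3; order=3
step 2: discover 4; path=3>4; order=3,4
step 3: discover 5; path=3>4>5; order=3,4,5
step 4: discover 1; path=3>4>5>1; order=3,4,5,1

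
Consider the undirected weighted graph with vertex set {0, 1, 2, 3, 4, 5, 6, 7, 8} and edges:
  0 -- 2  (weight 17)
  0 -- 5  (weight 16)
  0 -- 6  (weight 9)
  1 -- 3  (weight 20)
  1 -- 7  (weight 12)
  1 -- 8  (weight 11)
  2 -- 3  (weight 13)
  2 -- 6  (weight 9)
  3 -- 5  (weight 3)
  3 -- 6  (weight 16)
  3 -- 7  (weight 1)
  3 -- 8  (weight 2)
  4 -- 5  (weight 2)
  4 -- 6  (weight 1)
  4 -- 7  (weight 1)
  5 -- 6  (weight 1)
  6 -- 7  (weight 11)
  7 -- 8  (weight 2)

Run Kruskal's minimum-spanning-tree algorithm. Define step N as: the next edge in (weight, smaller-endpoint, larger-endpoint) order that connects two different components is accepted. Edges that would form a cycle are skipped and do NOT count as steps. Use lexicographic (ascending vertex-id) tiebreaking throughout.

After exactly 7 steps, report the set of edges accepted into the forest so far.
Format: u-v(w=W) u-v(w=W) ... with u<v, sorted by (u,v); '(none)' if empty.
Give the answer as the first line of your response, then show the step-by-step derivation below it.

0-6(w=9) 2-6(w=9) 3-7(w=1) 3-8(w=2) 4-6(w=1) 4-7(w=1) 5-6(w=1)

step 1: add edge 3-7 (w=1); MST = {3-7(w=1)}
step 2: add edge 4-6 (w=1); MST = {3-7(w=1) 4-6(w=1)}
step 3: add edge 4-7 (w=1); MST = {3-7(w=1) 4-6(w=1) 4-7(w=1)}
step 4: add edge 5-6 (w=1); MST = {3-7(w=1) 4-6(w=1) 4-7(w=1) 5-6(w=1)}
step 5: add edge 3-8 (w=2); MST = {3-7(w=1) 3-8(w=2) 4-6(w=1) 4-7(w=1) 5-6(w=1)}
step 6: add edge 0-6 (w=9); MST = {0-6(w=9) 3-7(w=1) 3-8(w=2) 4-6(w=1) 4-7(w=1) 5-6(w=1)}
step 7: add edge 2-6 (w=9); MST = {0-6(w=9) 2-6(w=9) 3-7(w=1) 3-8(w=2) 4-6(w=1) 4-7(w=1) 5-6(w=1)}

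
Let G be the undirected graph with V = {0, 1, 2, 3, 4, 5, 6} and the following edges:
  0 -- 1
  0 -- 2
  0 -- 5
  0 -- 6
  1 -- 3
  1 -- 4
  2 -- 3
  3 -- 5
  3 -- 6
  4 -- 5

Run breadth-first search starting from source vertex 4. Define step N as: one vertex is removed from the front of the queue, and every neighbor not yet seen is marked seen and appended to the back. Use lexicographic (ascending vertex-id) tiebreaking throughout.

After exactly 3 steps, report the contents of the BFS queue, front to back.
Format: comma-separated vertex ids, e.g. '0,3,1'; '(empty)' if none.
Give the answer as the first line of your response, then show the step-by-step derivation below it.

0,3

step 1: dequeue 4; queue=[1,5]; order=4
step 2: dequeue 1; queue=[5,0,3]; order=4,1
step 3: dequeue 5; queue=[0,3]; order=4,1,5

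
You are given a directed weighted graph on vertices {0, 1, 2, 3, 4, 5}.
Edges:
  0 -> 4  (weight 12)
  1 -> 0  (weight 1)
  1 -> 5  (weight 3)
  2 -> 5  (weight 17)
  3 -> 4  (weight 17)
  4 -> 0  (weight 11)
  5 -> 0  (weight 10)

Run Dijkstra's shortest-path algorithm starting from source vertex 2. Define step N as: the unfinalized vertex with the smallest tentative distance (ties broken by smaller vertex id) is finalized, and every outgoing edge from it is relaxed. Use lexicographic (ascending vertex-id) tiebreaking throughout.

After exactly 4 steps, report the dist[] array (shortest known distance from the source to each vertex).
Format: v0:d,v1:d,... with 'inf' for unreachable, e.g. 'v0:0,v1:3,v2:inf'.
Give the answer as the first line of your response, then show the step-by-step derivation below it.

v0:27,v1:inf,v2:0,v3:inf,v4:39,v5:17

step 1: dist = v0:inf,v1:inf,v2:0,v3:inf,v4:inf,v5:17
step 2: dist = v0:27,v1:inf,v2:0,v3:inf,v4:inf,v5:17
step 3: dist = v0:27,v1:inf,v2:0,v3:inf,v4:39,v5:17
step 4: dist = v0:27,v1:inf,v2:0,v3:inf,v4:39,v5:17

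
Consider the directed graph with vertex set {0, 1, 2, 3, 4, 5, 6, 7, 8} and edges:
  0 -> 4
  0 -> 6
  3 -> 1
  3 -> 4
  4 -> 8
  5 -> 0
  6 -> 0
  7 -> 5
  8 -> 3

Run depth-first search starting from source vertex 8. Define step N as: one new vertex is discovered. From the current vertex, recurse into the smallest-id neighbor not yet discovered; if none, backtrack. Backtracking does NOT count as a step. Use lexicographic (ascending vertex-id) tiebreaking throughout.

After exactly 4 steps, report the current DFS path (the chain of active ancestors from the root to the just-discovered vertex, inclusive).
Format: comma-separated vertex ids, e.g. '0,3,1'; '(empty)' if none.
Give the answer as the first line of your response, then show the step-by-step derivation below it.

8,3,4

step 1: discover 8; path=8; order=8
step 2: discover 3; path=8>3; order=8,3
step 3: discover 1; path=8>3>1; order=8,3,1
step 4: discover 4; path=8>3>4; order=8,3,1,4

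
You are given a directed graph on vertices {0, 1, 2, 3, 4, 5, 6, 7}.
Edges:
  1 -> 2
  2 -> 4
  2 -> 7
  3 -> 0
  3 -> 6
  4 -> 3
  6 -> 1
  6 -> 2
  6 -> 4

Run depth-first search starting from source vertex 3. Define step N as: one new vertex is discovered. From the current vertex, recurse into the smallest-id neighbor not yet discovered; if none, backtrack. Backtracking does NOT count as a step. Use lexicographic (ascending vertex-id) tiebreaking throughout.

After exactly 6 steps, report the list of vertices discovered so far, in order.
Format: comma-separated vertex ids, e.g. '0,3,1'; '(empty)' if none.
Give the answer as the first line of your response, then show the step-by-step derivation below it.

3,0,6,1,2,4

step 1: discover 3; path=3; order=3
step 2: discover 0; path=3>0; order=3,0
step 3: discover 6; path=3>6; order=3,0,6
step 4: discover 1; path=3>6>1; order=3,0,6,1
step 5: discover 2; path=3>6>1>2; order=3,0,6,1,2
step 6: discover 4; path=3>6>1>2>4; order=3,0,6,1,2,4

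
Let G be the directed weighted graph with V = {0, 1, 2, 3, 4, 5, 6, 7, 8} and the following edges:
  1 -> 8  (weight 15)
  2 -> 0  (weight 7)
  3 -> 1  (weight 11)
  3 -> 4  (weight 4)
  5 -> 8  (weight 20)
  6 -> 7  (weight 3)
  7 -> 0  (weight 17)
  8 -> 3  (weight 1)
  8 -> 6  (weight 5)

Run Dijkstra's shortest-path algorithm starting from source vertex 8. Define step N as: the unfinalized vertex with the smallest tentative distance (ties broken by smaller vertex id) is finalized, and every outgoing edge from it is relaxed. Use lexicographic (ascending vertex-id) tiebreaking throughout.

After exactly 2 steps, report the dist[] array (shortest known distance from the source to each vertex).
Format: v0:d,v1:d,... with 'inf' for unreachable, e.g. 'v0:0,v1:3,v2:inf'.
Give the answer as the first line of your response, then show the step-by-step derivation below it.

v0:inf,v1:12,v2:inf,v3:1,v4:5,v5:inf,v6:5,v7:inf,v8:0

step 1: dist = v0:inf,v1:inf,v2:inf,v3:1,v4:inf,v5:inf,v6:5,v7:inf,v8:0
step 2: dist = v0:inf,v1:12,v2:inf,v3:1,v4:5,v5:inf,v6:5,v7:inf,v8:0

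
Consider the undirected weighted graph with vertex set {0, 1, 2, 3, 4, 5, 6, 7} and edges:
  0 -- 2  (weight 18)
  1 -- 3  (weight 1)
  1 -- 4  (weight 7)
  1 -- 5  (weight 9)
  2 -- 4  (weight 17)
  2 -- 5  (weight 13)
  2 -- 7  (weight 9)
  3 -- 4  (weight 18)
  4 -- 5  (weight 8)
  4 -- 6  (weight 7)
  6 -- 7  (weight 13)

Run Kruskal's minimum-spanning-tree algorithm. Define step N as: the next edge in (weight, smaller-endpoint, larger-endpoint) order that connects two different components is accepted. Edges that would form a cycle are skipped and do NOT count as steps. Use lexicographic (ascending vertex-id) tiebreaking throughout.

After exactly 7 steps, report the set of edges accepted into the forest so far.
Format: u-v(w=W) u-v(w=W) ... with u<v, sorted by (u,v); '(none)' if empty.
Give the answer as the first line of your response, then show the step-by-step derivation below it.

0-2(w=18) 1-3(w=1) 1-4(w=7) 2-5(w=13) 2-7(w=9) 4-5(w=8) 4-6(w=7)

step 1: add edge 1-3 (w=1); MST = {1-3(w=1)}
step 2: add edge 1-4 (w=7); MST = {1-3(w=1) 1-4(w=7)}
step 3: add edge 4-6 (w=7); MST = {1-3(w=1) 1-4(w=7) 4-6(w=7)}
step 4: add edge 4-5 (w=8); MST = {1-3(w=1) 1-4(w=7) 4-5(w=8) 4-6(w=7)}
step 5: add edge 2-7 (w=9); MST = {1-3(w=1) 1-4(w=7) 2-7(w=9) 4-5(w=8) 4-6(w=7)}
step 6: add edge 2-5 (w=13); MST = {1-3(w=1) 1-4(w=7) 2-5(w=13) 2-7(w=9) 4-5(w=8) 4-6(w=7)}
step 7: add edge 0-2 (w=18); MST = {0-2(w=18) 1-3(w=1) 1-4(w=7) 2-5(w=13) 2-7(w=9) 4-5(w=8) 4-6(w=7)}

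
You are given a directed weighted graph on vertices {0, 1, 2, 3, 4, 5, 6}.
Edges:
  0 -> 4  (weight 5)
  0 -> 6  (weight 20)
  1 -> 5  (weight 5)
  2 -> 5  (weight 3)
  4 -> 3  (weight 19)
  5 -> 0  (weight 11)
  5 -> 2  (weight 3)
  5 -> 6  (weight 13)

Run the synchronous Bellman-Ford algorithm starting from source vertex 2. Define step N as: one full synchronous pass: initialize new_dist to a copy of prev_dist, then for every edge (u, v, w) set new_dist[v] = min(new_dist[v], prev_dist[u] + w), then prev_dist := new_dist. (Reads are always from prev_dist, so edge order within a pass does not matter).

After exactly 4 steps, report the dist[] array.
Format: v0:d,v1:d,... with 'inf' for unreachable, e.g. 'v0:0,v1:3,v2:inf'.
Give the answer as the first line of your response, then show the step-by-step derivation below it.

v0:14,v1:inf,v2:0,v3:38,v4:19,v5:3,v6:16

step 1: dist = v0:inf,v1:inf,v2:0,v3:inf,v4:inf,v5:3,v6:inf
step 2: dist = v0:14,v1:inf,v2:0,v3:inf,v4:inf,v5:3,v6:16
step 3: dist = v0:14,v1:inf,v2:0,v3:inf,v4:19,v5:3,v6:16
step 4: dist = v0:14,v1:inf,v2:0,v3:38,v4:19,v5:3,v6:16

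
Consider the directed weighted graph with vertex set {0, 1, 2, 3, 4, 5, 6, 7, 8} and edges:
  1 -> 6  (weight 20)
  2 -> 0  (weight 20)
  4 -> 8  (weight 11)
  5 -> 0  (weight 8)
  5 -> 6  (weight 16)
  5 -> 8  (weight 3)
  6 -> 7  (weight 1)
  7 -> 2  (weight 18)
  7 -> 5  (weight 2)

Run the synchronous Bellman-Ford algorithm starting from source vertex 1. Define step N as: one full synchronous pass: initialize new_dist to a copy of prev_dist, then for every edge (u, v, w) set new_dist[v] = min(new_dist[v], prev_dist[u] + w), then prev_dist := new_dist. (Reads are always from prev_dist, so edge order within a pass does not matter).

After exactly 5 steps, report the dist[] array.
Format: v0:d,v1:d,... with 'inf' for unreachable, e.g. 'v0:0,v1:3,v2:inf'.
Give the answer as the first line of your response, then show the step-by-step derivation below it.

v0:31,v1:0,v2:39,v3:inf,v4:inf,v5:23,v6:20,v7:21,v8:26

step 1: dist = v0:inf,v1:0,v2:inf,v3:inf,v4:inf,v5:inf,v6:20,v7:inf,v8:inf
step 2: dist = v0:inf,v1:0,v2:inf,v3:inf,v4:inf,v5:inf,v6:20,v7:21,v8:inf
step 3: dist = v0:inf,v1:0,v2:39,v3:inf,v4:inf,v5:23,v6:20,v7:21,v8:inf
step 4: dist = v0:31,v1:0,v2:39,v3:inf,v4:inf,v5:23,v6:20,v7:21,v8:26
step 5: dist = v0:31,v1:0,v2:39,v3:inf,v4:inf,v5:23,v6:20,v7:21,v8:26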